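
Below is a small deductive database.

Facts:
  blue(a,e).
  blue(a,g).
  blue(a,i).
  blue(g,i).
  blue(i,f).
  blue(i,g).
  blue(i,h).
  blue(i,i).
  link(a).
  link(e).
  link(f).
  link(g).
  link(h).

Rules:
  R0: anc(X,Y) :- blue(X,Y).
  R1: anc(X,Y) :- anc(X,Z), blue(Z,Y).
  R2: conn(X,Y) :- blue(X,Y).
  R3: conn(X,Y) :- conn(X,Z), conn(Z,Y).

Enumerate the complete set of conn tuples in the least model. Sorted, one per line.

round 1: derive conn(a,e) via R2 from blue(a,e)
round 1: derive conn(a,g) via R2 from blue(a,g)
round 1: derive conn(a,i) via R2 from blue(a,i)
round 1: derive conn(g,i) via R2 from blue(g,i)
round 1: derive conn(i,f) via R2 from blue(i,f)
round 1: derive conn(i,g) via R2 from blue(i,g)
round 1: derive conn(i,h) via R2 from blue(i,h)
round 1: derive conn(i,i) via R2 from blue(i,i)
round 2: derive conn(a,f) via R3 from conn(a,i), conn(i,f)
round 2: derive conn(a,h) via R3 from conn(a,i), conn(i,h)
round 2: derive conn(g,f) via R3 from conn(g,i), conn(i,f)
round 2: derive conn(g,g) via R3 from conn(g,i), conn(i,g)
round 2: derive conn(g,h) via R3 from conn(g,i), conn(i,h)

conn(a,e)
conn(a,f)
conn(a,g)
conn(a,h)
conn(a,i)
conn(g,f)
conn(g,g)
conn(g,h)
conn(g,i)
conn(i,f)
conn(i,g)
conn(i,h)
conn(i,i)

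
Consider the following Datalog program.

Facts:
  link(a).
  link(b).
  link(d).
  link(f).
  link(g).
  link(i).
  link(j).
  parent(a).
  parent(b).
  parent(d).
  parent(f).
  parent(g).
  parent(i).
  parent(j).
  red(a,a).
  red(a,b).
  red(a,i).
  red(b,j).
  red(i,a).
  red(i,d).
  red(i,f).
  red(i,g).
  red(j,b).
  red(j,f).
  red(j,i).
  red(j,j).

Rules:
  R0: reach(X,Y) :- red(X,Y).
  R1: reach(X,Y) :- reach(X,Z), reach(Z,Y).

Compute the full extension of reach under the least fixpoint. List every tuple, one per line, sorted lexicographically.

reach(a,a)
reach(a,b)
reach(a,d)
reach(a,f)
reach(a,g)
reach(a,i)
reach(a,j)
reach(b,a)
reach(b,b)
reach(b,d)
reach(b,f)
reach(b,g)
reach(b,i)
reach(b,j)
reach(i,a)
reach(i,b)
reach(i,d)
reach(i,f)
reach(i,g)
reach(i,i)
reach(i,j)
reach(j,a)
reach(j,b)
reach(j,d)
reach(j,f)
reach(j,g)
reach(j,i)
reach(j,j)

round 1: derive reach(a,a) via R0 from red(a,a)
round 1: derive reach(a,b) via R0 from red(a,b)
round 1: derive reach(a,i) via R0 from red(a,i)
round 1: derive reach(b,j) via R0 from red(b,j)
round 1: derive reach(i,a) via R0 from red(i,a)
round 1: derive reach(i,d) via R0 from red(i,d)
round 1: derive reach(i,f) via R0 from red(i,f)
round 1: derive reach(i,g) via R0 from red(i,g)
round 1: derive reach(j,b) via R0 from red(j,b)
round 1: derive reach(j,f) via R0 from red(j,f)
round 1: derive reach(j,i) via R0 from red(j,i)
round 1: derive reach(j,j) via R0 from red(j,j)
round 2: derive reach(a,d) via R1 from reach(a,i), reach(i,d)
round 2: derive reach(a,f) via R1 from reach(a,i), reach(i,f)
round 2: derive reach(a,g) via R1 from reach(a,i), reach(i,g)
round 2: derive reach(a,j) via R1 from reach(a,b), reach(b,j)
round 2: derive reach(b,b) via R1 from reach(b,j), reach(j,b)
round 2: derive reach(b,f) via R1 from reach(b,j), reach(j,f)
round 2: derive reach(b,i) via R1 from reach(b,j), reach(j,i)
round 2: derive reach(i,b) via R1 from reach(i,a), reach(a,b)
round 2: derive reach(i,i) via R1 from reach(i,a), reach(a,i)
round 2: derive reach(j,a) via R1 from reach(j,i), reach(i,a)
round 2: derive reach(j,d) via R1 from reach(j,i), reach(i,d)
round 2: derive reach(j,g) via R1 from reach(j,i), reach(i,g)
round 3: derive reach(b,a) via R1 from reach(b,i), reach(i,a)
round 3: derive reach(b,d) via R1 from reach(b,i), reach(i,d)
round 3: derive reach(b,g) via R1 from reach(b,i), reach(i,g)
round 3: derive reach(i,j) via R1 from reach(i,a), reach(a,j)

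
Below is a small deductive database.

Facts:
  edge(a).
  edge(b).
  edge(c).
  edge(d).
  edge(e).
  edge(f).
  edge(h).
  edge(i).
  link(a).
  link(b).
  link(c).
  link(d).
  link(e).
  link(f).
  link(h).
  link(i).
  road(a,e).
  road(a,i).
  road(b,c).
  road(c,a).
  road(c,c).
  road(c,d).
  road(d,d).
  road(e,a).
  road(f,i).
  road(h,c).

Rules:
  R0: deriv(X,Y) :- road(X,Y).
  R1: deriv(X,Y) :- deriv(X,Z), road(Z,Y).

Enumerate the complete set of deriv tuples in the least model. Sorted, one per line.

deriv(a,a)
deriv(a,e)
deriv(a,i)
deriv(b,a)
deriv(b,c)
deriv(b,d)
deriv(b,e)
deriv(b,i)
deriv(c,a)
deriv(c,c)
deriv(c,d)
deriv(c,e)
deriv(c,i)
deriv(d,d)
deriv(e,a)
deriv(e,e)
deriv(e,i)
deriv(f,i)
deriv(h,a)
deriv(h,c)
deriv(h,d)
deriv(h,e)
deriv(h,i)

round 1: derive deriv(a,e) via R0 from road(a,e)
round 1: derive deriv(a,i) via R0 from road(a,i)
round 1: derive deriv(b,c) via R0 from road(b,c)
round 1: derive deriv(c,a) via R0 from road(c,a)
round 1: derive deriv(c,c) via R0 from road(c,c)
round 1: derive deriv(c,d) via R0 from road(c,d)
round 1: derive deriv(d,d) via R0 from road(d,d)
round 1: derive deriv(e,a) via R0 from road(e,a)
round 1: derive deriv(f,i) via R0 from road(f,i)
round 1: derive deriv(h,c) via R0 from road(h,c)
round 2: derive deriv(a,a) via R1 from deriv(a,e), road(e,a)
round 2: derive deriv(b,a) via R1 from deriv(b,c), road(c,a)
round 2: derive deriv(b,d) via R1 from deriv(b,c), road(c,d)
round 2: derive deriv(c,e) via R1 from deriv(c,a), road(a,e)
round 2: derive deriv(c,i) via R1 from deriv(c,a), road(a,i)
round 2: derive deriv(e,e) via R1 from deriv(e,a), road(a,e)
round 2: derive deriv(e,i) via R1 from deriv(e,a), road(a,i)
round 2: derive deriv(h,a) via R1 from deriv(h,c), road(c,a)
round 2: derive deriv(h,d) via R1 from deriv(h,c), road(c,d)
round 3: derive deriv(b,e) via R1 from deriv(b,a), road(a,e)
round 3: derive deriv(b,i) via R1 from deriv(b,a), road(a,i)
round 3: derive deriv(h,e) via R1 from deriv(h,a), road(a,e)
round 3: derive deriv(h,i) via R1 from deriv(h,a), road(a,i)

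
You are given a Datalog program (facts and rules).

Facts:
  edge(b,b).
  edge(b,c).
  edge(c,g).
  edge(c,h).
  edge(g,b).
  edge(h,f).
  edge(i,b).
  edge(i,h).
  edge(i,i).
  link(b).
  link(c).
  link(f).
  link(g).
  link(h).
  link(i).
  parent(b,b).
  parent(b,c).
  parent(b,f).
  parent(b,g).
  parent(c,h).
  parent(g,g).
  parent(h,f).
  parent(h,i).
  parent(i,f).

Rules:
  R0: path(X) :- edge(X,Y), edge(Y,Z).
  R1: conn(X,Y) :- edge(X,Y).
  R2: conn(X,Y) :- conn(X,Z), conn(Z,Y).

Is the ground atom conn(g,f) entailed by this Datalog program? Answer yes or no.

yes

round 1: derive conn(b,b) via R1 from edge(b,b)
round 1: derive conn(b,c) via R1 from edge(b,c)
round 1: derive conn(c,g) via R1 from edge(c,g)
round 1: derive conn(c,h) via R1 from edge(c,h)
round 1: derive conn(g,b) via R1 from edge(g,b)
round 1: derive conn(h,f) via R1 from edge(h,f)
round 1: derive conn(i,b) via R1 from edge(i,b)
round 1: derive conn(i,h) via R1 from edge(i,h)
round 1: derive conn(i,i) via R1 from edge(i,i)
round 2: derive conn(b,g) via R2 from conn(b,c), conn(c,g)
round 2: derive conn(b,h) via R2 from conn(b,c), conn(c,h)
round 2: derive conn(c,b) via R2 from conn(c,g), conn(g,b)
round 2: derive conn(c,f) via R2 from conn(c,h), conn(h,f)
round 2: derive conn(g,c) via R2 from conn(g,b), conn(b,c)
round 2: derive conn(i,c) via R2 from conn(i,b), conn(b,c)
round 2: derive conn(i,f) via R2 from conn(i,h), conn(h,f)
round 3: derive conn(b,f) via R2 from conn(b,c), conn(c,f)
round 3: derive conn(c,c) via R2 from conn(c,b), conn(b,c)
round 3: derive conn(g,f) via R2 from conn(g,c), conn(c,f)
round 3: derive conn(g,g) via R2 from conn(g,b), conn(b,g)
round 3: derive conn(g,h) via R2 from conn(g,b), conn(b,h)
round 3: derive conn(i,g) via R2 from conn(i,b), conn(b,g)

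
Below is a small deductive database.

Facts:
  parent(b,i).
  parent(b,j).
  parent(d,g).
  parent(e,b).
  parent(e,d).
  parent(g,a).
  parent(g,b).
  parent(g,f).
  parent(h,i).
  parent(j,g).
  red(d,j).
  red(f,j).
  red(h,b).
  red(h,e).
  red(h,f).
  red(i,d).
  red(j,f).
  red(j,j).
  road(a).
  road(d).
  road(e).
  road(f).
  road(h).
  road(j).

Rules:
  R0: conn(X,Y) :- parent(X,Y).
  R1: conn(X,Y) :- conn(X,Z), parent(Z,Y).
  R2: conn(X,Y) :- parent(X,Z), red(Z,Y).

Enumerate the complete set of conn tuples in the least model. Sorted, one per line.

round 1: derive conn(b,i) via R0 from parent(b,i)
round 1: derive conn(b,j) via R0 from parent(b,j)
round 1: derive conn(d,g) via R0 from parent(d,g)
round 1: derive conn(e,b) via R0 from parent(e,b)
round 1: derive conn(e,d) via R0 from parent(e,d)
round 1: derive conn(g,a) via R0 from parent(g,a)
round 1: derive conn(g,b) via R0 from parent(g,b)
round 1: derive conn(g,f) via R0 from parent(g,f)
round 1: derive conn(h,i) via R0 from parent(h,i)
round 1: derive conn(j,g) via R0 from parent(j,g)
round 1: derive conn(b,d) via R2 from parent(b,i), red(i,d)
round 1: derive conn(b,f) via R2 from parent(b,j), red(j,f)
round 1: derive conn(e,j) via R2 from parent(e,d), red(d,j)
round 1: derive conn(g,j) via R2 from parent(g,f), red(f,j)
round 1: derive conn(h,d) via R2 from parent(h,i), red(i,d)
round 2: derive conn(b,g) via R1 from conn(b,d), parent(d,g)
round 2: derive conn(d,a) via R1 from conn(d,g), parent(g,a)
round 2: derive conn(d,b) via R1 from conn(d,g), parent(g,b)
round 2: derive conn(d,f) via R1 from conn(d,g), parent(g,f)
round 2: derive conn(e,g) via R1 from conn(e,d), parent(d,g)
round 2: derive conn(e,i) via R1 from conn(e,b), parent(b,i)
round 2: derive conn(g,g) via R1 from conn(g,j), parent(j,g)
round 2: derive conn(g,i) via R1 from conn(g,b), parent(b,i)
round 2: derive conn(h,g) via R1 from conn(h,d), parent(d,g)
round 2: derive conn(j,a) via R1 from conn(j,g), parent(g,a)
round 2: derive conn(j,b) via R1 from conn(j,g), parent(g,b)
round 2: derive conn(j,f) via R1 from conn(j,g), parent(g,f)
round 3: derive conn(b,a) via R1 from conn(b,g), parent(g,a)
round 3: derive conn(b,b) via R1 from conn(b,g), parent(g,b)
round 3: derive conn(d,i) via R1 from conn(d,b), parent(b,i)
round 3: derive conn(d,j) via R1 from conn(d,b), parent(b,j)
round 3: derive conn(e,a) via R1 from conn(e,g), parent(g,a)
round 3: derive conn(e,f) via R1 from conn(e,g), parent(g,f)
round 3: derive conn(h,a) via R1 from conn(h,g), parent(g,a)
round 3: derive conn(h,b) via R1 from conn(h,g), parent(g,b)
round 3: derive conn(h,f) via R1 from conn(h,g), parent(g,f)
round 3: derive conn(j,i) via R1 from conn(j,b), parent(b,i)
round 3: derive conn(j,j) via R1 from conn(j,b), parent(b,j)
round 4: derive conn(h,j) via R1 from conn(h,b), parent(b,j)

conn(b,a)
conn(b,b)
conn(b,d)
conn(b,f)
conn(b,g)
conn(b,i)
conn(b,j)
conn(d,a)
conn(d,b)
conn(d,f)
conn(d,g)
conn(d,i)
conn(d,j)
conn(e,a)
conn(e,b)
conn(e,d)
conn(e,f)
conn(e,g)
conn(e,i)
conn(e,j)
conn(g,a)
conn(g,b)
conn(g,f)
conn(g,g)
conn(g,i)
conn(g,j)
conn(h,a)
conn(h,b)
conn(h,d)
conn(h,f)
conn(h,g)
conn(h,i)
conn(h,j)
conn(j,a)
conn(j,b)
conn(j,f)
conn(j,g)
conn(j,i)
conn(j,j)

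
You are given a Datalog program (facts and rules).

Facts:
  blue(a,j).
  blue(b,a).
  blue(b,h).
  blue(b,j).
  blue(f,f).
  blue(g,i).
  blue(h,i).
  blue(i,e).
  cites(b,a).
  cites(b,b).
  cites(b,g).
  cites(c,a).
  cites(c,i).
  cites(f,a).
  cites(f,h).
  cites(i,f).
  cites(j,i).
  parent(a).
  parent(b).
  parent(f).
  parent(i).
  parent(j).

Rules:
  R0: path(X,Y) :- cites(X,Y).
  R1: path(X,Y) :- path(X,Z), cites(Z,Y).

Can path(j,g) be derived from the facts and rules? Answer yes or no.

no

round 1: derive path(b,a) via R0 from cites(b,a)
round 1: derive path(b,b) via R0 from cites(b,b)
round 1: derive path(b,g) via R0 from cites(b,g)
round 1: derive path(c,a) via R0 from cites(c,a)
round 1: derive path(c,i) via R0 from cites(c,i)
round 1: derive path(f,a) via R0 from cites(f,a)
round 1: derive path(f,h) via R0 from cites(f,h)
round 1: derive path(i,f) via R0 from cites(i,f)
round 1: derive path(j,i) via R0 from cites(j,i)
round 2: derive path(c,f) via R1 from path(c,i), cites(i,f)
round 2: derive path(i,a) via R1 from path(i,f), cites(f,a)
round 2: derive path(i,h) via R1 from path(i,f), cites(f,h)
round 2: derive path(j,f) via R1 from path(j,i), cites(i,f)
round 3: derive path(c,h) via R1 from path(c,f), cites(f,h)
round 3: derive path(j,a) via R1 from path(j,f), cites(f,a)
round 3: derive path(j,h) via R1 from path(j,f), cites(f,h)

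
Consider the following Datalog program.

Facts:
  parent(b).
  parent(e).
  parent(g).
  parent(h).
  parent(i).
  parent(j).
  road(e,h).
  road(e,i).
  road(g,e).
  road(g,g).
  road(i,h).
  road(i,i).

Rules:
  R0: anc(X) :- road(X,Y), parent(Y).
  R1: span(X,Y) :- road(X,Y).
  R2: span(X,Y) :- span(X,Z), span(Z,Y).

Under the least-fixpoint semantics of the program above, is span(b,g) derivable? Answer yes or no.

round 1: derive span(e,h) via R1 from road(e,h)
round 1: derive span(e,i) via R1 from road(e,i)
round 1: derive span(g,e) via R1 from road(g,e)
round 1: derive span(g,g) via R1 from road(g,g)
round 1: derive span(i,h) via R1 from road(i,h)
round 1: derive span(i,i) via R1 from road(i,i)
round 2: derive span(g,h) via R2 from span(g,e), span(e,h)
round 2: derive span(g,i) via R2 from span(g,e), span(e,i)

no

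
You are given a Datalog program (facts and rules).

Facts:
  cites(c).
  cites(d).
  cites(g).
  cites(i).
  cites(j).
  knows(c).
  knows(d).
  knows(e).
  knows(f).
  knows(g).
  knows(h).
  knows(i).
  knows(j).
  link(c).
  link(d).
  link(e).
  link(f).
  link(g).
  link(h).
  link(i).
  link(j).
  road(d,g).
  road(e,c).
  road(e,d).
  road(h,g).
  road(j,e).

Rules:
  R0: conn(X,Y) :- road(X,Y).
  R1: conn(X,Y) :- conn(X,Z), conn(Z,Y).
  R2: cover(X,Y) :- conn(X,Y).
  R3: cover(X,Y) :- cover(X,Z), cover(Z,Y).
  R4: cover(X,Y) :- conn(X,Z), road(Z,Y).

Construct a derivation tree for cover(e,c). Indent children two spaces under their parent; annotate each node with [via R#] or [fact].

round 1: derive conn(d,g) via R0 from road(d,g)
round 1: derive conn(e,c) via R0 from road(e,c)
round 1: derive conn(e,d) via R0 from road(e,d)
round 1: derive conn(h,g) via R0 from road(h,g)
round 1: derive conn(j,e) via R0 from road(j,e)
round 2: derive conn(e,g) via R1 from conn(e,d), conn(d,g)
round 2: derive conn(j,c) via R1 from conn(j,e), conn(e,c)
round 2: derive conn(j,d) via R1 from conn(j,e), conn(e,d)
round 2: derive cover(d,g) via R2 from conn(d,g)
round 2: derive cover(e,c) via R2 from conn(e,c)
round 2: derive cover(e,d) via R2 from conn(e,d)
round 2: derive cover(h,g) via R2 from conn(h,g)
round 2: derive cover(j,e) via R2 from conn(j,e)
round 2: derive cover(e,g) via R4 from conn(e,d), road(d,g)
round 2: derive cover(j,c) via R4 from conn(j,e), road(e,c)
round 2: derive cover(j,d) via R4 from conn(j,e), road(e,d)
round 3: derive conn(j,g) via R1 from conn(j,d), conn(d,g)
round 3: derive cover(j,g) via R3 from cover(j,d), cover(d,g)

cover(e,c)  [via R2]
  conn(e,c)  [via R0]
    road(e,c)  [fact]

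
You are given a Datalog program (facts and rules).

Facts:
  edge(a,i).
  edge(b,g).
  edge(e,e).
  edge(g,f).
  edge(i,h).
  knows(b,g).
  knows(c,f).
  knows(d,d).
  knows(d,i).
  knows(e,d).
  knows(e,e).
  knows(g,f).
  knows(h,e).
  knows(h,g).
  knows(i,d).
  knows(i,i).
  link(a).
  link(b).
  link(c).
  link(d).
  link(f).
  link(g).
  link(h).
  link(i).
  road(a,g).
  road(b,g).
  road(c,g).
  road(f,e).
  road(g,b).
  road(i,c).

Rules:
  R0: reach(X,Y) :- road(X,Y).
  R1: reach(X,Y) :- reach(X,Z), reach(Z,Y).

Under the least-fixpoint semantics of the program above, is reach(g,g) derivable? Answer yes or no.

yes

round 1: derive reach(a,g) via R0 from road(a,g)
round 1: derive reach(b,g) via R0 from road(b,g)
round 1: derive reach(c,g) via R0 from road(c,g)
round 1: derive reach(f,e) via R0 from road(f,e)
round 1: derive reach(g,b) via R0 from road(g,b)
round 1: derive reach(i,c) via R0 from road(i,c)
round 2: derive reach(a,b) via R1 from reach(a,g), reach(g,b)
round 2: derive reach(b,b) via R1 from reach(b,g), reach(g,b)
round 2: derive reach(c,b) via R1 from reach(c,g), reach(g,b)
round 2: derive reach(g,g) via R1 from reach(g,b), reach(b,g)
round 2: derive reach(i,g) via R1 from reach(i,c), reach(c,g)
round 3: derive reach(i,b) via R1 from reach(i,c), reach(c,b)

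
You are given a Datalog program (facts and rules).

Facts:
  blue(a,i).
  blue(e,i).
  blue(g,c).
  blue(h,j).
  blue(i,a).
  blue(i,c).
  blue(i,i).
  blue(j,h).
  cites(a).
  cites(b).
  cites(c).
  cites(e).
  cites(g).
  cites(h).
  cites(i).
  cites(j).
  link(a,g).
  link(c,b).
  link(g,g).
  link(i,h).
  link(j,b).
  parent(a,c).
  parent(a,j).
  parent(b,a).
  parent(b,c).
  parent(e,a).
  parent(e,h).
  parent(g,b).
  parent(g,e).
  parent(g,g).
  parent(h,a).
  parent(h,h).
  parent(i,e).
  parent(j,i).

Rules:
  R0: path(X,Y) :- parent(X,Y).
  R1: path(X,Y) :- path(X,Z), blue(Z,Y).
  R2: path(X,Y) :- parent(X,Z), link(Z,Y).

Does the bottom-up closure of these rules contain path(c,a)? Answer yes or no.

no

round 1: derive path(a,c) via R0 from parent(a,c)
round 1: derive path(a,j) via R0 from parent(a,j)
round 1: derive path(b,a) via R0 from parent(b,a)
round 1: derive path(b,c) via R0 from parent(b,c)
round 1: derive path(e,a) via R0 from parent(e,a)
round 1: derive path(e,h) via R0 from parent(e,h)
round 1: derive path(g,b) via R0 from parent(g,b)
round 1: derive path(g,e) via R0 from parent(g,e)
round 1: derive path(g,g) via R0 from parent(g,g)
round 1: derive path(h,a) via R0 from parent(h,a)
round 1: derive path(h,h) via R0 from parent(h,h)
round 1: derive path(i,e) via R0 from parent(i,e)
round 1: derive path(j,i) via R0 from parent(j,i)
round 1: derive path(a,b) via R2 from parent(a,c), link(c,b)
round 1: derive path(b,b) via R2 from parent(b,c), link(c,b)
round 1: derive path(b,g) via R2 from parent(b,a), link(a,g)
round 1: derive path(e,g) via R2 from parent(e,a), link(a,g)
round 1: derive path(h,g) via R2 from parent(h,a), link(a,g)
round 1: derive path(j,h) via R2 from parent(j,i), link(i,h)
round 2: derive path(a,h) via R1 from path(a,j), blue(j,h)
round 2: derive path(b,i) via R1 from path(b,a), blue(a,i)
round 2: derive path(e,c) via R1 from path(e,g), blue(g,c)
round 2: derive path(e,i) via R1 from path(e,a), blue(a,i)
round 2: derive path(e,j) via R1 from path(e,h), blue(h,j)
round 2: derive path(g,c) via R1 from path(g,g), blue(g,c)
round 2: derive path(g,i) via R1 from path(g,e), blue(e,i)
round 2: derive path(h,c) via R1 from path(h,g), blue(g,c)
round 2: derive path(h,i) via R1 from path(h,a), blue(a,i)
round 2: derive path(h,j) via R1 from path(h,h), blue(h,j)
round 2: derive path(i,i) via R1 from path(i,e), blue(e,i)
round 2: derive path(j,a) via R1 from path(j,i), blue(i,a)
round 2: derive path(j,c) via R1 from path(j,i), blue(i,c)
round 2: derive path(j,j) via R1 from path(j,h), blue(h,j)
round 3: derive path(g,a) via R1 from path(g,i), blue(i,a)
round 3: derive path(i,a) via R1 from path(i,i), blue(i,a)
round 3: derive path(i,c) via R1 from path(i,i), blue(i,c)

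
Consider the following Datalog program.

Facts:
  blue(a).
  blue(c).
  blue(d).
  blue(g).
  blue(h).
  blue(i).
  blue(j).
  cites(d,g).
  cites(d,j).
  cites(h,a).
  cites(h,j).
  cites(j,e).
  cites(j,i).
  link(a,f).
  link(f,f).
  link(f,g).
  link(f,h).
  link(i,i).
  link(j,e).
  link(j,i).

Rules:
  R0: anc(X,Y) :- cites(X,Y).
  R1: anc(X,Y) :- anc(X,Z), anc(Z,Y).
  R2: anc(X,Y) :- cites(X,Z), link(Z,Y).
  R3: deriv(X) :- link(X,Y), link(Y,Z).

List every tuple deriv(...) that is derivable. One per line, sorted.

round 1: derive deriv(a) via R3 from link(a,f), link(f,f)
round 1: derive deriv(f) via R3 from link(f,f), link(f,f)
round 1: derive deriv(i) via R3 from link(i,i), link(i,i)
round 1: derive deriv(j) via R3 from link(j,i), link(i,i)

deriv(a)
deriv(f)
deriv(i)
deriv(j)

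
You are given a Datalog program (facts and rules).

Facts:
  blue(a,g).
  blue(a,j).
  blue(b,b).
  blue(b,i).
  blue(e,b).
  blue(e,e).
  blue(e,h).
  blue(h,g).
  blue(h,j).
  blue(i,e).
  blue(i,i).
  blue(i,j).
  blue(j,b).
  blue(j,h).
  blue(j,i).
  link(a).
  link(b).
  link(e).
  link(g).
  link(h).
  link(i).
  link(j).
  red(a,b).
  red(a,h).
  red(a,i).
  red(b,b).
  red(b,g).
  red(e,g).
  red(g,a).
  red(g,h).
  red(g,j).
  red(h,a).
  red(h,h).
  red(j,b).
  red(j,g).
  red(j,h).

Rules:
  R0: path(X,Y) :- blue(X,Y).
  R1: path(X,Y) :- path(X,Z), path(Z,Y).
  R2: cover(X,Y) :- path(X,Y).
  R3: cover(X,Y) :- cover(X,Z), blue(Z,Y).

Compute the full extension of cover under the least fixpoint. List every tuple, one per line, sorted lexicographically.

round 1: derive path(a,g) via R0 from blue(a,g)
round 1: derive path(a,j) via R0 from blue(a,j)
round 1: derive path(b,b) via R0 from blue(b,b)
round 1: derive path(b,i) via R0 from blue(b,i)
round 1: derive path(e,b) via R0 from blue(e,b)
round 1: derive path(e,e) via R0 from blue(e,e)
round 1: derive path(e,h) via R0 from blue(e,h)
round 1: derive path(h,g) via R0 from blue(h,g)
round 1: derive path(h,j) via R0 from blue(h,j)
round 1: derive path(i,e) via R0 from blue(i,e)
round 1: derive path(i,i) via R0 from blue(i,i)
round 1: derive path(i,j) via R0 from blue(i,j)
round 1: derive path(j,b) via R0 from blue(j,b)
round 1: derive path(j,h) via R0 from blue(j,h)
round 1: derive path(j,i) via R0 from blue(j,i)
round 2: derive path(a,b) via R1 from path(a,j), path(j,b)
round 2: derive path(a,h) via R1 from path(a,j), path(j,h)
round 2: derive path(a,i) via R1 from path(a,j), path(j,i)
round 2: derive path(b,e) via R1 from path(b,i), path(i,e)
round 2: derive path(b,j) via R1 from path(b,i), path(i,j)
round 2: derive path(e,g) via R1 from path(e,h), path(h,g)
round 2: derive path(e,i) via R1 from path(e,b), path(b,i)
round 2: derive path(e,j) via R1 from path(e,h), path(h,j)
round 2: derive path(h,b) via R1 from path(h,j), path(j,b)
round 2: derive path(h,h) via R1 from path(h,j), path(j,h)
round 2: derive path(h,i) via R1 from path(h,j), path(j,i)
round 2: derive path(i,b) via R1 from path(i,e), path(e,b)
round 2: derive path(i,h) via R1 from path(i,e), path(e,h)
round 2: derive path(j,e) via R1 from path(j,i), path(i,e)
round 2: derive path(j,g) via R1 from path(j,h), path(h,g)
round 2: derive path(j,j) via R1 from path(j,h), path(h,j)
round 2: derive cover(a,g) via R2 from path(a,g)
round 2: derive cover(a,j) via R2 from path(a,j)
round 2: derive cover(b,b) via R2 from path(b,b)
round 2: derive cover(b,i) via R2 from path(b,i)
round 2: derive cover(e,b) via R2 from path(e,b)
round 2: derive cover(e,e) via R2 from path(e,e)
round 2: derive cover(e,h) via R2 from path(e,h)
round 2: derive cover(h,g) via R2 from path(h,g)
round 2: derive cover(h,j) via R2 from path(h,j)
round 2: derive cover(i,e) via R2 from path(i,e)
round 2: derive cover(i,i) via R2 from path(i,i)
round 2: derive cover(i,j) via R2 from path(i,j)
round 2: derive cover(j,b) via R2 from path(j,b)
round 2: derive cover(j,h) via R2 from path(j,h)
round 2: derive cover(j,i) via R2 from path(j,i)
round 3: derive path(a,e) via R1 from path(a,b), path(b,e)
round 3: derive path(b,g) via R1 from path(b,e), path(e,g)
round 3: derive path(b,h) via R1 from path(b,e), path(e,h)
round 3: derive path(h,e) via R1 from path(h,b), path(b,e)
round 3: derive path(i,g) via R1 from path(i,e), path(e,g)
round 3: derive cover(a,b) via R2 from path(a,b)
round 3: derive cover(a,h) via R2 from path(a,h)
round 3: derive cover(a,i) via R2 from path(a,i)
round 3: derive cover(b,e) via R2 from path(b,e)
round 3: derive cover(b,j) via R2 from path(b,j)
round 3: derive cover(e,g) via R2 from path(e,g)
round 3: derive cover(e,i) via R2 from path(e,i)
round 3: derive cover(e,j) via R2 from path(e,j)
round 3: derive cover(h,b) via R2 from path(h,b)
round 3: derive cover(h,h) via R2 from path(h,h)
round 3: derive cover(h,i) via R2 from path(h,i)
round 3: derive cover(i,b) via R2 from path(i,b)
round 3: derive cover(i,h) via R2 from path(i,h)
round 3: derive cover(j,e) via R2 from path(j,e)
round 3: derive cover(j,g) via R2 from path(j,g)
round 3: derive cover(j,j) via R2 from path(j,j)
round 4: derive cover(a,e) via R2 from path(a,e)
round 4: derive cover(b,g) via R2 from path(b,g)
round 4: derive cover(b,h) via R2 from path(b,h)
round 4: derive cover(h,e) via R2 from path(h,e)
round 4: derive cover(i,g) via R2 from path(i,g)

cover(a,b)
cover(a,e)
cover(a,g)
cover(a,h)
cover(a,i)
cover(a,j)
cover(b,b)
cover(b,e)
cover(b,g)
cover(b,h)
cover(b,i)
cover(b,j)
cover(e,b)
cover(e,e)
cover(e,g)
cover(e,h)
cover(e,i)
cover(e,j)
cover(h,b)
cover(h,e)
cover(h,g)
cover(h,h)
cover(h,i)
cover(h,j)
cover(i,b)
cover(i,e)
cover(i,g)
cover(i,h)
cover(i,i)
cover(i,j)
cover(j,b)
cover(j,e)
cover(j,g)
cover(j,h)
cover(j,i)
cover(j,j)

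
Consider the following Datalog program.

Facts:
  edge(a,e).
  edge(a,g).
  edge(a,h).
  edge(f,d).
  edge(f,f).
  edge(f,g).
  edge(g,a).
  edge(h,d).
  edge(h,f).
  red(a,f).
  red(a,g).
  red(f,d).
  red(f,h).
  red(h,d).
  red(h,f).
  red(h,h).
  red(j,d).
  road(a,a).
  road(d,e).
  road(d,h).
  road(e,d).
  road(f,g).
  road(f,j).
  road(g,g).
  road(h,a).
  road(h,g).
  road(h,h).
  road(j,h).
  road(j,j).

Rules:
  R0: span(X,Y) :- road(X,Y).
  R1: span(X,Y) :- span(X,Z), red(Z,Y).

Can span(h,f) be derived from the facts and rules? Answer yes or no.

yes

round 1: derive span(a,a) via R0 from road(a,a)
round 1: derive span(d,e) via R0 from road(d,e)
round 1: derive span(d,h) via R0 from road(d,h)
round 1: derive span(e,d) via R0 from road(e,d)
round 1: derive span(f,g) via R0 from road(f,g)
round 1: derive span(f,j) via R0 from road(f,j)
round 1: derive span(g,g) via R0 from road(g,g)
round 1: derive span(h,a) via R0 from road(h,a)
round 1: derive span(h,g) via R0 from road(h,g)
round 1: derive span(h,h) via R0 from road(h,h)
round 1: derive span(j,h) via R0 from road(j,h)
round 1: derive span(j,j) via R0 from road(j,j)
round 2: derive span(a,f) via R1 from span(a,a), red(a,f)
round 2: derive span(a,g) via R1 from span(a,a), red(a,g)
round 2: derive span(d,d) via R1 from span(d,h), red(h,d)
round 2: derive span(d,f) via R1 from span(d,h), red(h,f)
round 2: derive span(f,d) via R1 from span(f,j), red(j,d)
round 2: derive span(h,d) via R1 from span(h,h), red(h,d)
round 2: derive span(h,f) via R1 from span(h,a), red(a,f)
round 2: derive span(j,d) via R1 from span(j,h), red(h,d)
round 2: derive span(j,f) via R1 from span(j,h), red(h,f)
round 3: derive span(a,d) via R1 from span(a,f), red(f,d)
round 3: derive span(a,h) via R1 from span(a,f), red(f,h)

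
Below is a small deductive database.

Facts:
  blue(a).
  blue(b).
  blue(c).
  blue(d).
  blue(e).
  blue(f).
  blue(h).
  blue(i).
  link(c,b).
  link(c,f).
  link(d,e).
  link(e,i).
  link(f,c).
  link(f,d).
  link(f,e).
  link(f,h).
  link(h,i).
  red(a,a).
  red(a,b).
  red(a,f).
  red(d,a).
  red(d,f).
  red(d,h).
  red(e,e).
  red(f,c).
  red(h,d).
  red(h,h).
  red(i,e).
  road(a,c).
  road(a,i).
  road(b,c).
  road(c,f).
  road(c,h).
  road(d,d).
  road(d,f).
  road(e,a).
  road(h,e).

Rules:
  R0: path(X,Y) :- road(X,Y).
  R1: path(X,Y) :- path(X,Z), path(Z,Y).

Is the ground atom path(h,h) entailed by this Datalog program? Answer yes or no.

round 1: derive path(a,c) via R0 from road(a,c)
round 1: derive path(a,i) via R0 from road(a,i)
round 1: derive path(b,c) via R0 from road(b,c)
round 1: derive path(c,f) via R0 from road(c,f)
round 1: derive path(c,h) via R0 from road(c,h)
round 1: derive path(d,d) via R0 from road(d,d)
round 1: derive path(d,f) via R0 from road(d,f)
round 1: derive path(e,a) via R0 from road(e,a)
round 1: derive path(h,e) via R0 from road(h,e)
round 2: derive path(a,f) via R1 from path(a,c), path(c,f)
round 2: derive path(a,h) via R1 from path(a,c), path(c,h)
round 2: derive path(b,f) via R1 from path(b,c), path(c,f)
round 2: derive path(b,h) via R1 from path(b,c), path(c,h)
round 2: derive path(c,e) via R1 from path(c,h), path(h,e)
round 2: derive path(e,c) via R1 from path(e,a), path(a,c)
round 2: derive path(e,i) via R1 from path(e,a), path(a,i)
round 2: derive path(h,a) via R1 from path(h,e), path(e,a)
round 3: derive path(a,a) via R1 from path(a,h), path(h,a)
round 3: derive path(a,e) via R1 from path(a,c), path(c,e)
round 3: derive path(b,a) via R1 from path(b,h), path(h,a)
round 3: derive path(b,e) via R1 from path(b,c), path(c,e)
round 3: derive path(c,a) via R1 from path(c,e), path(e,a)
round 3: derive path(c,c) via R1 from path(c,e), path(e,c)
round 3: derive path(c,i) via R1 from path(c,e), path(e,i)
round 3: derive path(e,e) via R1 from path(e,c), path(c,e)
round 3: derive path(e,f) via R1 from path(e,a), path(a,f)
round 3: derive path(e,h) via R1 from path(e,a), path(a,h)
round 3: derive path(h,c) via R1 from path(h,a), path(a,c)
round 3: derive path(h,f) via R1 from path(h,a), path(a,f)
round 3: derive path(h,h) via R1 from path(h,a), path(a,h)
round 3: derive path(h,i) via R1 from path(h,a), path(a,i)
round 4: derive path(b,i) via R1 from path(b,a), path(a,i)

yes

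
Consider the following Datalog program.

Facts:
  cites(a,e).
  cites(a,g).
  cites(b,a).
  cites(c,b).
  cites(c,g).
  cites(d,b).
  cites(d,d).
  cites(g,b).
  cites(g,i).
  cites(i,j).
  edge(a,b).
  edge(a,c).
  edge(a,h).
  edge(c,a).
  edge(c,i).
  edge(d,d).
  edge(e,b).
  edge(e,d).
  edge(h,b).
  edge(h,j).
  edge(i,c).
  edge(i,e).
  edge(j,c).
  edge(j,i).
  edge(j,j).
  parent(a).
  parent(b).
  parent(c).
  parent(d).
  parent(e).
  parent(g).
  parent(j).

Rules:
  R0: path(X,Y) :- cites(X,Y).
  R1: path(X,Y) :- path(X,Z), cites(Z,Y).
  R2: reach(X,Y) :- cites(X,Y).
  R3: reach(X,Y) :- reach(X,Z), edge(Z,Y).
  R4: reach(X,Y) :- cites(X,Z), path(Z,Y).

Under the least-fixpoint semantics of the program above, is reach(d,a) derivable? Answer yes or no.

round 1: derive path(a,e) via R0 from cites(a,e)
round 1: derive path(a,g) via R0 from cites(a,g)
round 1: derive path(b,a) via R0 from cites(b,a)
round 1: derive path(c,b) via R0 from cites(c,b)
round 1: derive path(c,g) via R0 from cites(c,g)
round 1: derive path(d,b) via R0 from cites(d,b)
round 1: derive path(d,d) via R0 from cites(d,d)
round 1: derive path(g,b) via R0 from cites(g,b)
round 1: derive path(g,i) via R0 from cites(g,i)
round 1: derive path(i,j) via R0 from cites(i,j)
round 1: derive reach(a,e) via R2 from cites(a,e)
round 1: derive reach(a,g) via R2 from cites(a,g)
round 1: derive reach(b,a) via R2 from cites(b,a)
round 1: derive reach(c,b) via R2 from cites(c,b)
round 1: derive reach(c,g) via R2 from cites(c,g)
round 1: derive reach(d,b) via R2 from cites(d,b)
round 1: derive reach(d,d) via R2 from cites(d,d)
round 1: derive reach(g,b) via R2 from cites(g,b)
round 1: derive reach(g,i) via R2 from cites(g,i)
round 1: derive reach(i,j) via R2 from cites(i,j)
round 2: derive path(a,b) via R1 from path(a,g), cites(g,b)
round 2: derive path(a,i) via R1 from path(a,g), cites(g,i)
round 2: derive path(b,e) via R1 from path(b,a), cites(a,e)
round 2: derive path(b,g) via R1 from path(b,a), cites(a,g)
round 2: derive path(c,a) via R1 from path(c,b), cites(b,a)
round 2: derive path(c,i) via R1 from path(c,g), cites(g,i)
round 2: derive path(d,a) via R1 from path(d,b), cites(b,a)
round 2: derive path(g,a) via R1 from path(g,b), cites(b,a)
round 2: derive path(g,j) via R1 from path(g,i), cites(i,j)
round 2: derive reach(a,b) via R3 from reach(a,e), edge(e,b)
round 2: derive reach(a,d) via R3 from reach(a,e), edge(e,d)
round 2: derive reach(b,b) via R3 from reach(b,a), edge(a,b)
round 2: derive reach(b,c) via R3 from reach(b,a), edge(a,c)
round 2: derive reach(b,h) via R3 from reach(b,a), edge(a,h)
round 2: derive reach(g,c) via R3 from reach(g,i), edge(i,c)
round 2: derive reach(g,e) via R3 from reach(g,i), edge(i,e)
round 2: derive reach(i,c) via R3 from reach(i,j), edge(j,c)
round 2: derive reach(i,i) via R3 from reach(i,j), edge(j,i)
round 2: derive reach(a,i) via R4 from cites(a,g), path(g,i)
round 2: derive reach(b,e) via R4 from cites(b,a), path(a,e)
round 2: derive reach(b,g) via R4 from cites(b,a), path(a,g)
round 2: derive reach(c,a) via R4 from cites(c,b), path(b,a)
round 2: derive reach(c,i) via R4 from cites(c,g), path(g,i)
round 2: derive reach(d,a) via R4 from cites(d,b), path(b,a)
round 2: derive reach(g,a) via R4 from cites(g,b), path(b,a)
round 2: derive reach(g,j) via R4 from cites(g,i), path(i,j)
round 3: derive path(a,a) via R1 from path(a,b), cites(b,a)
round 3: derive path(a,j) via R1 from path(a,i), cites(i,j)
round 3: derive path(b,b) via R1 from path(b,g), cites(g,b)
round 3: derive path(b,i) via R1 from path(b,g), cites(g,i)
round 3: derive path(c,e) via R1 from path(c,a), cites(a,e)
round 3: derive path(c,j) via R1 from path(c,i), cites(i,j)
round 3: derive path(d,e) via R1 from path(d,a), cites(a,e)
round 3: derive path(d,g) via R1 from path(d,a), cites(a,g)
round 3: derive path(g,e) via R1 from path(g,a), cites(a,e)
round 3: derive path(g,g) via R1 from path(g,a), cites(a,g)
round 3: derive reach(a,c) via R3 from reach(a,i), edge(i,c)
round 3: derive reach(b,d) via R3 from reach(b,e), edge(e,d)
round 3: derive reach(b,i) via R3 from reach(b,c), edge(c,i)
round 3: derive reach(b,j) via R3 from reach(b,h), edge(h,j)
round 3: derive reach(c,c) via R3 from reach(c,a), edge(a,c)
round 3: derive reach(c,e) via R3 from reach(c,i), edge(i,e)
round 3: derive reach(c,h) via R3 from reach(c,a), edge(a,h)
round 3: derive reach(d,c) via R3 from reach(d,a), edge(a,c)
round 3: derive reach(d,h) via R3 from reach(d,a), edge(a,h)
round 3: derive reach(g,d) via R3 from reach(g,e), edge(e,d)
round 3: derive reach(g,h) via R3 from reach(g,a), edge(a,h)
round 3: derive reach(i,a) via R3 from reach(i,c), edge(c,a)
round 3: derive reach(i,e) via R3 from reach(i,i), edge(i,e)
round 3: derive reach(a,a) via R4 from cites(a,g), path(g,a)
round 3: derive reach(a,j) via R4 from cites(a,g), path(g,j)
round 3: derive reach(c,j) via R4 from cites(c,g), path(g,j)
round 3: derive reach(d,e) via R4 from cites(d,b), path(b,e)
round 3: derive reach(d,g) via R4 from cites(d,b), path(b,g)
round 3: derive reach(g,g) via R4 from cites(g,b), path(b,g)
round 4: derive path(b,j) via R1 from path(b,i), cites(i,j)
round 4: derive path(d,i) via R1 from path(d,g), cites(g,i)
round 4: derive reach(a,h) via R3 from reach(a,a), edge(a,h)
round 4: derive reach(c,d) via R3 from reach(c,e), edge(e,d)
round 4: derive reach(d,i) via R3 from reach(d,c), edge(c,i)
round 4: derive reach(d,j) via R3 from reach(d,h), edge(h,j)
round 4: derive reach(i,b) via R3 from reach(i,a), edge(a,b)
round 4: derive reach(i,d) via R3 from reach(i,e), edge(e,d)
round 4: derive reach(i,h) via R3 from reach(i,a), edge(a,h)
round 5: derive path(d,j) via R1 from path(d,i), cites(i,j)

yes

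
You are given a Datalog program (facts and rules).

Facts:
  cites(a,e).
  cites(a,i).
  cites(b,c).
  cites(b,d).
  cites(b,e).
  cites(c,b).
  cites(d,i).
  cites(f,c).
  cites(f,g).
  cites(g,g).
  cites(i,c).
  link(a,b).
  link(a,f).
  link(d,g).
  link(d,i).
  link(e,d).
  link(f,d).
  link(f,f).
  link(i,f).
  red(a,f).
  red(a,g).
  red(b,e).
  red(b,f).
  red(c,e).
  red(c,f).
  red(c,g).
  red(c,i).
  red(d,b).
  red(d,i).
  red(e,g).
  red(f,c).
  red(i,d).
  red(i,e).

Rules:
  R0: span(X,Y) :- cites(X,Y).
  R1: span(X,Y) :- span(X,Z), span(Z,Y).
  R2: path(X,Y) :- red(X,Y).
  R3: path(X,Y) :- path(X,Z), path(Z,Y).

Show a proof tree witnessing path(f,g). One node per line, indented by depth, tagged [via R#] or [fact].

path(f,g)  [via R3]
  path(f,c)  [via R2]
    red(f,c)  [fact]
  path(c,g)  [via R2]
    red(c,g)  [fact]

round 1: derive path(a,f) via R2 from red(a,f)
round 1: derive path(a,g) via R2 from red(a,g)
round 1: derive path(b,e) via R2 from red(b,e)
round 1: derive path(b,f) via R2 from red(b,f)
round 1: derive path(c,e) via R2 from red(c,e)
round 1: derive path(c,f) via R2 from red(c,f)
round 1: derive path(c,g) via R2 from red(c,g)
round 1: derive path(c,i) via R2 from red(c,i)
round 1: derive path(d,b) via R2 from red(d,b)
round 1: derive path(d,i) via R2 from red(d,i)
round 1: derive path(e,g) via R2 from red(e,g)
round 1: derive path(f,c) via R2 from red(f,c)
round 1: derive path(i,d) via R2 from red(i,d)
round 1: derive path(i,e) via R2 from red(i,e)
round 2: derive path(a,c) via R3 from path(a,f), path(f,c)
round 2: derive path(b,c) via R3 from path(b,f), path(f,c)
round 2: derive path(b,g) via R3 from path(b,e), path(e,g)
round 2: derive path(c,c) via R3 from path(c,f), path(f,c)
round 2: derive path(c,d) via R3 from path(c,i), path(i,d)
round 2: derive path(d,d) via R3 from path(d,i), path(i,d)
round 2: derive path(d,e) via R3 from path(d,b), path(b,e)
round 2: derive path(d,f) via R3 from path(d,b), path(b,f)
round 2: derive path(f,e) via R3 from path(f,c), path(c,e)
round 2: derive path(f,f) via R3 from path(f,c), path(c,f)
round 2: derive path(f,g) via R3 from path(f,c), path(c,g)
round 2: derive path(f,i) via R3 from path(f,c), path(c,i)
round 2: derive path(i,b) via R3 from path(i,d), path(d,b)
round 2: derive path(i,g) via R3 from path(i,e), path(e,g)
round 2: derive path(i,i) via R3 from path(i,d), path(d,i)
round 3: derive path(a,d) via R3 from path(a,c), path(c,d)
round 3: derive path(a,e) via R3 from path(a,c), path(c,e)
round 3: derive path(a,i) via R3 from path(a,c), path(c,i)
round 3: derive path(b,d) via R3 from path(b,c), path(c,d)
round 3: derive path(b,i) via R3 from path(b,c), path(c,i)
round 3: derive path(c,b) via R3 from path(c,d), path(d,b)
round 3: derive path(d,c) via R3 from path(d,b), path(b,c)
round 3: derive path(d,g) via R3 from path(d,b), path(b,g)
round 3: derive path(f,b) via R3 from path(f,i), path(i,b)
round 3: derive path(f,d) via R3 from path(f,c), path(c,d)
round 3: derive path(i,c) via R3 from path(i,b), path(b,c)
round 3: derive path(i,f) via R3 from path(i,b), path(b,f)
round 4: derive path(a,b) via R3 from path(a,c), path(c,b)
round 4: derive path(b,b) via R3 from path(b,c), path(c,b)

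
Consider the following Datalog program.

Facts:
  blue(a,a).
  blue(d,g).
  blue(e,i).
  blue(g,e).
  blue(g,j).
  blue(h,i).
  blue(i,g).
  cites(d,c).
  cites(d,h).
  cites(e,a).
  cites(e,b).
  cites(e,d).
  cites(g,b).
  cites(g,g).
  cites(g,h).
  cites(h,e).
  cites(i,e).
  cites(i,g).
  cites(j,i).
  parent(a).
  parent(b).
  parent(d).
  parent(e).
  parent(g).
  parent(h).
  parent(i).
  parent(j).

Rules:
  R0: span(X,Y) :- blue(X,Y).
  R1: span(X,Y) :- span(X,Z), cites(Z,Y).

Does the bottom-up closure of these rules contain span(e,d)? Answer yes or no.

round 1: derive span(a,a) via R0 from blue(a,a)
round 1: derive span(d,g) via R0 from blue(d,g)
round 1: derive span(e,i) via R0 from blue(e,i)
round 1: derive span(g,e) via R0 from blue(g,e)
round 1: derive span(g,j) via R0 from blue(g,j)
round 1: derive span(h,i) via R0 from blue(h,i)
round 1: derive span(i,g) via R0 from blue(i,g)
round 2: derive span(d,b) via R1 from span(d,g), cites(g,b)
round 2: derive span(d,h) via R1 from span(d,g), cites(g,h)
round 2: derive span(e,e) via R1 from span(e,i), cites(i,e)
round 2: derive span(e,g) via R1 from span(e,i), cites(i,g)
round 2: derive span(g,a) via R1 from span(g,e), cites(e,a)
round 2: derive span(g,b) via R1 from span(g,e), cites(e,b)
round 2: derive span(g,d) via R1 from span(g,e), cites(e,d)
round 2: derive span(g,i) via R1 from span(g,j), cites(j,i)
round 2: derive span(h,e) via R1 from span(h,i), cites(i,e)
round 2: derive span(h,g) via R1 from span(h,i), cites(i,g)
round 2: derive span(i,b) via R1 from span(i,g), cites(g,b)
round 2: derive span(i,h) via R1 from span(i,g), cites(g,h)
round 3: derive span(d,e) via R1 from span(d,h), cites(h,e)
round 3: derive span(e,a) via R1 from span(e,e), cites(e,a)
round 3: derive span(e,b) via R1 from span(e,e), cites(e,b)
round 3: derive span(e,d) via R1 from span(e,e), cites(e,d)
round 3: derive span(e,h) via R1 from span(e,g), cites(g,h)
round 3: derive span(g,c) via R1 from span(g,d), cites(d,c)
round 3: derive span(g,g) via R1 from span(g,i), cites(i,g)
round 3: derive span(g,h) via R1 from span(g,d), cites(d,h)
round 3: derive span(h,a) via R1 from span(h,e), cites(e,a)
round 3: derive span(h,b) via R1 from span(h,e), cites(e,b)
round 3: derive span(h,d) via R1 from span(h,e), cites(e,d)
round 3: derive span(h,h) via R1 from span(h,g), cites(g,h)
round 3: derive span(i,e) via R1 from span(i,h), cites(h,e)
round 4: derive span(d,a) via R1 from span(d,e), cites(e,a)
round 4: derive span(d,d) via R1 from span(d,e), cites(e,d)
round 4: derive span(e,c) via R1 from span(e,d), cites(d,c)
round 4: derive span(h,c) via R1 from span(h,d), cites(d,c)
round 4: derive span(i,a) via R1 from span(i,e), cites(e,a)
round 4: derive span(i,d) via R1 from span(i,e), cites(e,d)
round 5: derive span(d,c) via R1 from span(d,d), cites(d,c)
round 5: derive span(i,c) via R1 from span(i,d), cites(d,c)

yes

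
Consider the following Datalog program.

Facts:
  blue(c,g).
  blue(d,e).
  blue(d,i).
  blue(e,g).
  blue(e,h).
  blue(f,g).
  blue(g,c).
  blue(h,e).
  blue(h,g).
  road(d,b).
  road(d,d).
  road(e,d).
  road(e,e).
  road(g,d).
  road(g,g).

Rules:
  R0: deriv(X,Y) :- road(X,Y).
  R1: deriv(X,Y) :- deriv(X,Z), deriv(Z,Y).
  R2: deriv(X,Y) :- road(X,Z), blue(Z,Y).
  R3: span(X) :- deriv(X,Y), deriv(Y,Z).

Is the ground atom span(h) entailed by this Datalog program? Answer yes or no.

no

round 1: derive deriv(d,b) via R0 from road(d,b)
round 1: derive deriv(d,d) via R0 from road(d,d)
round 1: derive deriv(e,d) via R0 from road(e,d)
round 1: derive deriv(e,e) via R0 from road(e,e)
round 1: derive deriv(g,d) via R0 from road(g,d)
round 1: derive deriv(g,g) via R0 from road(g,g)
round 1: derive deriv(d,e) via R2 from road(d,d), blue(d,e)
round 1: derive deriv(d,i) via R2 from road(d,d), blue(d,i)
round 1: derive deriv(e,g) via R2 from road(e,e), blue(e,g)
round 1: derive deriv(e,h) via R2 from road(e,e), blue(e,h)
round 1: derive deriv(e,i) via R2 from road(e,d), blue(d,i)
round 1: derive deriv(g,c) via R2 from road(g,g), blue(g,c)
round 1: derive deriv(g,e) via R2 from road(g,d), blue(d,e)
round 1: derive deriv(g,i) via R2 from road(g,d), blue(d,i)
round 2: derive deriv(d,g) via R1 from deriv(d,e), deriv(e,g)
round 2: derive deriv(d,h) via R1 from deriv(d,e), deriv(e,h)
round 2: derive deriv(e,b) via R1 from deriv(e,d), deriv(d,b)
round 2: derive deriv(e,c) via R1 from deriv(e,g), deriv(g,c)
round 2: derive deriv(g,b) via R1 from deriv(g,d), deriv(d,b)
round 2: derive deriv(g,h) via R1 from deriv(g,e), deriv(e,h)
round 2: derive span(d) via R3 from deriv(d,d), deriv(d,b)
round 2: derive span(e) via R3 from deriv(e,d), deriv(d,b)
round 2: derive span(g) via R3 from deriv(g,d), deriv(d,b)
round 3: derive deriv(d,c) via R1 from deriv(d,e), deriv(e,c)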